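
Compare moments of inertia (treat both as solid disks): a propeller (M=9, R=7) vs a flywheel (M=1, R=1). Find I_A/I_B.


Given: M1=9 kg, R1=7 m, M2=1 kg, R2=1 m
For a disk: I = (1/2)*M*R^2, so I_A/I_B = (M1*R1^2)/(M2*R2^2)
M1*R1^2 = 9*49 = 441
M2*R2^2 = 1*1 = 1
I_A/I_B = 441/1 = 441

441


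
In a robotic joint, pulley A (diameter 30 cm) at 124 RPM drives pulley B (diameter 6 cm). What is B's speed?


Given: D1 = 30 cm, w1 = 124 RPM, D2 = 6 cm
Using D1*w1 = D2*w2
w2 = D1*w1 / D2
w2 = 30*124 / 6
w2 = 3720 / 6
w2 = 620 RPM

620 RPM


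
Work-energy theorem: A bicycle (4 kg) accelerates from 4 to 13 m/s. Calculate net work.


Given: m = 4 kg, v0 = 4 m/s, v = 13 m/s
Using W = (1/2)*m*(v^2 - v0^2)
v^2 = 13^2 = 169
v0^2 = 4^2 = 16
v^2 - v0^2 = 169 - 16 = 153
W = (1/2)*4*153 = 306 J

306 J


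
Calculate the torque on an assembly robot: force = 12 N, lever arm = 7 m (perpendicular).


Given: F = 12 N, r = 7 m, angle = 90 deg (perpendicular)
Using tau = F * r * sin(90)
sin(90) = 1
tau = 12 * 7 * 1
tau = 84 Nm

84 Nm


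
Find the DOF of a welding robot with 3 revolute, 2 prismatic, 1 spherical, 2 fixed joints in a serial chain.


Given: serial robot with 3 revolute, 2 prismatic, 1 spherical, 2 fixed joints
DOF contribution per joint type: revolute=1, prismatic=1, spherical=3, fixed=0
DOF = 3*1 + 2*1 + 1*3 + 2*0
DOF = 8

8


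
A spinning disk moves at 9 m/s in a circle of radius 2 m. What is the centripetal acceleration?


Given: v = 9 m/s, r = 2 m
Using a_c = v^2 / r
a_c = 9^2 / 2
a_c = 81 / 2
a_c = 81/2 m/s^2

81/2 m/s^2


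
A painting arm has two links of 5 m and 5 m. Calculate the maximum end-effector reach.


Given: L1 = 5 m, L2 = 5 m
For a 2-link planar arm, max reach = L1 + L2 (fully extended)
Max reach = 5 + 5
Max reach = 10 m

10 m


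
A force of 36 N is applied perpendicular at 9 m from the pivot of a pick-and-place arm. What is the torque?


Given: F = 36 N, r = 9 m, angle = 90 deg (perpendicular)
Using tau = F * r * sin(90)
sin(90) = 1
tau = 36 * 9 * 1
tau = 324 Nm

324 Nm


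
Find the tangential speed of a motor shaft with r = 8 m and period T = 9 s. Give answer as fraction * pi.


Given: radius r = 8 m, period T = 9 s
Using v = 2*pi*r / T
v = 2*pi*8 / 9
v = 16*pi / 9
v = 16/9*pi m/s

16/9*pi m/s


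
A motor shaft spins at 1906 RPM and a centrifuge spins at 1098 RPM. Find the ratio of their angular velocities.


Given: RPM_A = 1906, RPM_B = 1098
omega = 2*pi*RPM/60, so omega_A/omega_B = RPM_A / RPM_B
omega_A/omega_B = 1906 / 1098
omega_A/omega_B = 953/549

953/549


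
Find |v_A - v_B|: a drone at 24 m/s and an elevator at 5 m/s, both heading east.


Given: v_A = 24 m/s east, v_B = 5 m/s east
Both move in the same direction; relative speed = |v_A - v_B|
|24 - 5| = |19|
= 19 m/s

19 m/s


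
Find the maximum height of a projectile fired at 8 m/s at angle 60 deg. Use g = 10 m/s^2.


Given: v0 = 8 m/s, theta = 60 deg, g = 10 m/s^2
sin^2(60) = 3/4
Using H = v0^2 * sin^2(theta) / (2*g)
H = 8^2 * 3/4 / (2*10)
H = 64 * 3/4 / 20
H = 48 / 20
H = 12/5 m

12/5 m


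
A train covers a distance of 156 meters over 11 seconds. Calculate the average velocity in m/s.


Given: distance d = 156 m, time t = 11 s
Using v = d / t
v = 156 / 11
v = 156/11 m/s

156/11 m/s


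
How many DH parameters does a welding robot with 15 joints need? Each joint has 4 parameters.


Given: 15 joints, 4 DH parameters per joint (d, theta, a, alpha)
Total DH parameters = number_of_joints * 4
Total = 15 * 4
Total = 60

60


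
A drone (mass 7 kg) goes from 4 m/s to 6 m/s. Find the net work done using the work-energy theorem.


Given: m = 7 kg, v0 = 4 m/s, v = 6 m/s
Using W = (1/2)*m*(v^2 - v0^2)
v^2 = 6^2 = 36
v0^2 = 4^2 = 16
v^2 - v0^2 = 36 - 16 = 20
W = (1/2)*7*20 = 70 J

70 J


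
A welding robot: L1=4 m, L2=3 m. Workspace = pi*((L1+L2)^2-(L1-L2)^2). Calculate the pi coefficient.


Given: L1 = 4, L2 = 3
(L1+L2)^2 = (7)^2 = 49
(L1-L2)^2 = (1)^2 = 1
Difference = 49 - 1 = 48
This equals 4*L1*L2 = 4*4*3 = 48
Workspace area = 48*pi

48


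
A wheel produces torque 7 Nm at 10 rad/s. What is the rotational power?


Given: tau = 7 Nm, omega = 10 rad/s
Using P = tau * omega
P = 7 * 10
P = 70 W

70 W


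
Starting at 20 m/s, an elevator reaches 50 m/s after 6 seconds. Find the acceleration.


Given: initial velocity v0 = 20 m/s, final velocity v = 50 m/s, time t = 6 s
Using a = (v - v0) / t
a = (50 - 20) / 6
a = 30 / 6
a = 5 m/s^2

5 m/s^2


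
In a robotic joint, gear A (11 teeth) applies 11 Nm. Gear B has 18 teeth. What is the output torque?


Given: N1 = 11, N2 = 18, T1 = 11 Nm
Using T2/T1 = N2/N1
T2 = T1 * N2 / N1
T2 = 11 * 18 / 11
T2 = 198 / 11
T2 = 18 Nm

18 Nm


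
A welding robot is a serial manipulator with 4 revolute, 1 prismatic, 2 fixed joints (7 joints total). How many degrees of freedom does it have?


Given: serial robot with 4 revolute, 1 prismatic, 2 fixed joints
DOF contribution per joint type: revolute=1, prismatic=1, spherical=3, fixed=0
DOF = 4*1 + 1*1 + 2*0
DOF = 5

5


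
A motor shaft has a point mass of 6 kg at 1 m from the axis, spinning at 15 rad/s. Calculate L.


Given: m = 6 kg, r = 1 m, omega = 15 rad/s
For a point mass: I = m*r^2
I = 6*1^2 = 6*1 = 6
L = I*omega = 6*15
L = 90 kg*m^2/s

90 kg*m^2/s


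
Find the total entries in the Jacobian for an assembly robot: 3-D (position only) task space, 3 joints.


Given: task space dimension = 3, joints = 3
Jacobian is a 3 x 3 matrix
Total entries = rows * columns
Total = 3 * 3
Total = 9

9


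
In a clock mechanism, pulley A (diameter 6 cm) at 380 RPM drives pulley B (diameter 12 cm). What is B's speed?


Given: D1 = 6 cm, w1 = 380 RPM, D2 = 12 cm
Using D1*w1 = D2*w2
w2 = D1*w1 / D2
w2 = 6*380 / 12
w2 = 2280 / 12
w2 = 190 RPM

190 RPM


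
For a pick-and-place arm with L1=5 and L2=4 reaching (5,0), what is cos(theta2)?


Given: L1 = 5, L2 = 4, target (x, y) = (5, 0)
Using cos(theta2) = (x^2 + y^2 - L1^2 - L2^2) / (2*L1*L2)
x^2 + y^2 = 5^2 + 0 = 25
L1^2 + L2^2 = 25 + 16 = 41
Numerator = 25 - 41 = -16
Denominator = 2*5*4 = 40
cos(theta2) = -16/40 = -2/5

-2/5


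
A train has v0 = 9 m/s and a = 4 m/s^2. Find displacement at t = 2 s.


Given: v0 = 9 m/s, a = 4 m/s^2, t = 2 s
Using s = v0*t + (1/2)*a*t^2
s = 9*2 + (1/2)*4*2^2
s = 18 + (1/2)*16
s = 18 + 8
s = 26

26 m


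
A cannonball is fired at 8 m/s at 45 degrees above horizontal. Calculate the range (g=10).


Given: v0 = 8 m/s, theta = 45 deg, g = 10 m/s^2
sin(2*45) = sin(90) = 1
Using R = v0^2 * sin(2*theta) / g
R = 8^2 * 1 / 10
R = 64 / 10
R = 32/5 m

32/5 m


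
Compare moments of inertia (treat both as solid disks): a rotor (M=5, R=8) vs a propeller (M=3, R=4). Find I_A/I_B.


Given: M1=5 kg, R1=8 m, M2=3 kg, R2=4 m
For a disk: I = (1/2)*M*R^2, so I_A/I_B = (M1*R1^2)/(M2*R2^2)
M1*R1^2 = 5*64 = 320
M2*R2^2 = 3*16 = 48
I_A/I_B = 320/48 = 20/3

20/3


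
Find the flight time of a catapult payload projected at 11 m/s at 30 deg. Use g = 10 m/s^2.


Given: v0 = 11 m/s, theta = 30 deg, g = 10 m/s^2
sin(30) = 1/2
Using T = 2*v0*sin(theta) / g
T = 2*11*1/2 / 10
T = 11 / 10
T = 11/10 s

11/10 s


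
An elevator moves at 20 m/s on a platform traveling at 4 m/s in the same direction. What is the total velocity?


Given: object velocity = 20 m/s, platform velocity = 4 m/s (same direction)
Using classical velocity addition: v_total = v_object + v_platform
v_total = 20 + 4
v_total = 24 m/s

24 m/s


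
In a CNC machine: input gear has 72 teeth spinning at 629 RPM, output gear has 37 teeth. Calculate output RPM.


Given: N1 = 72 teeth, w1 = 629 RPM, N2 = 37 teeth
Using N1*w1 = N2*w2
w2 = N1*w1 / N2
w2 = 72*629 / 37
w2 = 45288 / 37
w2 = 1224 RPM

1224 RPM


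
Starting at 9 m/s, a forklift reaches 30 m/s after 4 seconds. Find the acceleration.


Given: initial velocity v0 = 9 m/s, final velocity v = 30 m/s, time t = 4 s
Using a = (v - v0) / t
a = (30 - 9) / 4
a = 21 / 4
a = 21/4 m/s^2

21/4 m/s^2


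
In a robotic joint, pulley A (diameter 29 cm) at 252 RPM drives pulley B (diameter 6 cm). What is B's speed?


Given: D1 = 29 cm, w1 = 252 RPM, D2 = 6 cm
Using D1*w1 = D2*w2
w2 = D1*w1 / D2
w2 = 29*252 / 6
w2 = 7308 / 6
w2 = 1218 RPM

1218 RPM


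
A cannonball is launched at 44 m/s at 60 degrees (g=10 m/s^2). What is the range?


Given: v0 = 44 m/s, theta = 60 deg, g = 10 m/s^2
sin(2*60) = sin(120) = sqrt(3)/2
Using R = v0^2 * sin(2*theta) / g
R = 44^2 * (sqrt(3)/2) / 10
R = 1936 * sqrt(3) / 20
R = 484/5*sqrt(3) m

484/5*sqrt(3) m


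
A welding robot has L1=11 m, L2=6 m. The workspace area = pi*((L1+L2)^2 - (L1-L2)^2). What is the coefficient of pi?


Given: L1 = 11, L2 = 6
(L1+L2)^2 = (17)^2 = 289
(L1-L2)^2 = (5)^2 = 25
Difference = 289 - 25 = 264
This equals 4*L1*L2 = 4*11*6 = 264
Workspace area = 264*pi

264


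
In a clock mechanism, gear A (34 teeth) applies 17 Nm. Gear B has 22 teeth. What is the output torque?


Given: N1 = 34, N2 = 22, T1 = 17 Nm
Using T2/T1 = N2/N1
T2 = T1 * N2 / N1
T2 = 17 * 22 / 34
T2 = 374 / 34
T2 = 11 Nm

11 Nm


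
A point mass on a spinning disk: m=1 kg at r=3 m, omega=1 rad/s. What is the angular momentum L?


Given: m = 1 kg, r = 3 m, omega = 1 rad/s
For a point mass: I = m*r^2
I = 1*3^2 = 1*9 = 9
L = I*omega = 9*1
L = 9 kg*m^2/s

9 kg*m^2/s


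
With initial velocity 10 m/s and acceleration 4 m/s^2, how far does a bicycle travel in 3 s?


Given: v0 = 10 m/s, a = 4 m/s^2, t = 3 s
Using s = v0*t + (1/2)*a*t^2
s = 10*3 + (1/2)*4*3^2
s = 30 + (1/2)*36
s = 30 + 18
s = 48

48 m


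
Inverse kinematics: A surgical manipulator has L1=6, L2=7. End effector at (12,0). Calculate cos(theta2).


Given: L1 = 6, L2 = 7, target (x, y) = (12, 0)
Using cos(theta2) = (x^2 + y^2 - L1^2 - L2^2) / (2*L1*L2)
x^2 + y^2 = 12^2 + 0 = 144
L1^2 + L2^2 = 36 + 49 = 85
Numerator = 144 - 85 = 59
Denominator = 2*6*7 = 84
cos(theta2) = 59/84 = 59/84

59/84


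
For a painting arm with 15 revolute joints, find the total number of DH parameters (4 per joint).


Given: 15 joints, 4 DH parameters per joint (d, theta, a, alpha)
Total DH parameters = number_of_joints * 4
Total = 15 * 4
Total = 60

60


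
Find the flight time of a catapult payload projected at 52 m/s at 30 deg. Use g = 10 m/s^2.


Given: v0 = 52 m/s, theta = 30 deg, g = 10 m/s^2
sin(30) = 1/2
Using T = 2*v0*sin(theta) / g
T = 2*52*1/2 / 10
T = 52 / 10
T = 26/5 s

26/5 s


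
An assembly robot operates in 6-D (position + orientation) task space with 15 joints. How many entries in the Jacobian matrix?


Given: task space dimension = 6, joints = 15
Jacobian is a 6 x 15 matrix
Total entries = rows * columns
Total = 6 * 15
Total = 90

90


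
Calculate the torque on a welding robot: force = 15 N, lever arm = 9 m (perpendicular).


Given: F = 15 N, r = 9 m, angle = 90 deg (perpendicular)
Using tau = F * r * sin(90)
sin(90) = 1
tau = 15 * 9 * 1
tau = 135 Nm

135 Nm


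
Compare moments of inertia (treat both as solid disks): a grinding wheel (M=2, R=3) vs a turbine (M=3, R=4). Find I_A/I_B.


Given: M1=2 kg, R1=3 m, M2=3 kg, R2=4 m
For a disk: I = (1/2)*M*R^2, so I_A/I_B = (M1*R1^2)/(M2*R2^2)
M1*R1^2 = 2*9 = 18
M2*R2^2 = 3*16 = 48
I_A/I_B = 18/48 = 3/8

3/8


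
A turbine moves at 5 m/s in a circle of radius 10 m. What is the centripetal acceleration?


Given: v = 5 m/s, r = 10 m
Using a_c = v^2 / r
a_c = 5^2 / 10
a_c = 25 / 10
a_c = 5/2 m/s^2

5/2 m/s^2


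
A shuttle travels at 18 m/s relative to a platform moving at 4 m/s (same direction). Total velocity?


Given: object velocity = 18 m/s, platform velocity = 4 m/s (same direction)
Using classical velocity addition: v_total = v_object + v_platform
v_total = 18 + 4
v_total = 22 m/s

22 m/s


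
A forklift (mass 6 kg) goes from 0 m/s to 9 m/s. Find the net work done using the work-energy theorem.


Given: m = 6 kg, v0 = 0 m/s, v = 9 m/s
Using W = (1/2)*m*(v^2 - v0^2)
v^2 = 9^2 = 81
v0^2 = 0^2 = 0
v^2 - v0^2 = 81 - 0 = 81
W = (1/2)*6*81 = 243 J

243 J


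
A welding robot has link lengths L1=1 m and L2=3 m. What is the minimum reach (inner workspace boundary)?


Given: L1 = 1 m, L2 = 3 m
For a 2-link planar arm, min reach = |L1 - L2| (second link folded back)
Min reach = |1 - 3|
Min reach = 2 m

2 m


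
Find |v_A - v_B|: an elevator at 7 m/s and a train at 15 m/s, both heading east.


Given: v_A = 7 m/s east, v_B = 15 m/s east
Both move in the same direction; relative speed = |v_A - v_B|
|7 - 15| = |-8|
= 8 m/s

8 m/s


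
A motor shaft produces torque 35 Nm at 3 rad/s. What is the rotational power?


Given: tau = 35 Nm, omega = 3 rad/s
Using P = tau * omega
P = 35 * 3
P = 105 W

105 W


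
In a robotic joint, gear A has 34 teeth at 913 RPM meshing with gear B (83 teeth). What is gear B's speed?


Given: N1 = 34 teeth, w1 = 913 RPM, N2 = 83 teeth
Using N1*w1 = N2*w2
w2 = N1*w1 / N2
w2 = 34*913 / 83
w2 = 31042 / 83
w2 = 374 RPM

374 RPM


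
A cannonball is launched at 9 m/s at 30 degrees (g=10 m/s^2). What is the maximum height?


Given: v0 = 9 m/s, theta = 30 deg, g = 10 m/s^2
sin^2(30) = 1/4
Using H = v0^2 * sin^2(theta) / (2*g)
H = 9^2 * 1/4 / (2*10)
H = 81 * 1/4 / 20
H = 81/4 / 20
H = 81/80 m

81/80 m


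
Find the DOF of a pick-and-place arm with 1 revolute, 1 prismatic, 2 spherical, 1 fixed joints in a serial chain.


Given: serial robot with 1 revolute, 1 prismatic, 2 spherical, 1 fixed joints
DOF contribution per joint type: revolute=1, prismatic=1, spherical=3, fixed=0
DOF = 1*1 + 1*1 + 2*3 + 1*0
DOF = 8

8


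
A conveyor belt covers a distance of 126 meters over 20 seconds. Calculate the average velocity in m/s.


Given: distance d = 126 m, time t = 20 s
Using v = d / t
v = 126 / 20
v = 63/10 m/s

63/10 m/s


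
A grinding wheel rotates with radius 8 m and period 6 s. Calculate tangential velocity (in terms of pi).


Given: radius r = 8 m, period T = 6 s
Using v = 2*pi*r / T
v = 2*pi*8 / 6
v = 16*pi / 6
v = 8/3*pi m/s

8/3*pi m/s


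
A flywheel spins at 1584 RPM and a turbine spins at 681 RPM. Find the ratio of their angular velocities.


Given: RPM_A = 1584, RPM_B = 681
omega = 2*pi*RPM/60, so omega_A/omega_B = RPM_A / RPM_B
omega_A/omega_B = 1584 / 681
omega_A/omega_B = 528/227

528/227


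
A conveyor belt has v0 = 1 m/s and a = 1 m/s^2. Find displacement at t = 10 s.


Given: v0 = 1 m/s, a = 1 m/s^2, t = 10 s
Using s = v0*t + (1/2)*a*t^2
s = 1*10 + (1/2)*1*10^2
s = 10 + (1/2)*100
s = 10 + 50
s = 60

60 m


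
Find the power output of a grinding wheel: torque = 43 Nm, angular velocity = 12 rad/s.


Given: tau = 43 Nm, omega = 12 rad/s
Using P = tau * omega
P = 43 * 12
P = 516 W

516 W


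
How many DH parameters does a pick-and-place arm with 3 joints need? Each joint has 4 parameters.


Given: 3 joints, 4 DH parameters per joint (d, theta, a, alpha)
Total DH parameters = number_of_joints * 4
Total = 3 * 4
Total = 12

12


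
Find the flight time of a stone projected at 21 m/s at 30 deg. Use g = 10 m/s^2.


Given: v0 = 21 m/s, theta = 30 deg, g = 10 m/s^2
sin(30) = 1/2
Using T = 2*v0*sin(theta) / g
T = 2*21*1/2 / 10
T = 21 / 10
T = 21/10 s

21/10 s


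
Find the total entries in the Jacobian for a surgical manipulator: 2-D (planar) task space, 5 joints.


Given: task space dimension = 2, joints = 5
Jacobian is a 2 x 5 matrix
Total entries = rows * columns
Total = 2 * 5
Total = 10

10


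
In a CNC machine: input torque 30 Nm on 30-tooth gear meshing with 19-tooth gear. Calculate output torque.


Given: N1 = 30, N2 = 19, T1 = 30 Nm
Using T2/T1 = N2/N1
T2 = T1 * N2 / N1
T2 = 30 * 19 / 30
T2 = 570 / 30
T2 = 19 Nm

19 Nm


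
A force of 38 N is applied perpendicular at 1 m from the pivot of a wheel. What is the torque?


Given: F = 38 N, r = 1 m, angle = 90 deg (perpendicular)
Using tau = F * r * sin(90)
sin(90) = 1
tau = 38 * 1 * 1
tau = 38 Nm

38 Nm


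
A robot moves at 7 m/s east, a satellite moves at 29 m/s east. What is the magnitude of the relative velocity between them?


Given: v_A = 7 m/s east, v_B = 29 m/s east
Both move in the same direction; relative speed = |v_A - v_B|
|7 - 29| = |-22|
= 22 m/s

22 m/s


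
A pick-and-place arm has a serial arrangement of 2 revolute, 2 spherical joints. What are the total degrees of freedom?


Given: serial robot with 2 revolute, 2 spherical joints
DOF contribution per joint type: revolute=1, prismatic=1, spherical=3, fixed=0
DOF = 2*1 + 2*3
DOF = 8

8


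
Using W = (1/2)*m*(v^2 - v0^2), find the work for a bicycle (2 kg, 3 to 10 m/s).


Given: m = 2 kg, v0 = 3 m/s, v = 10 m/s
Using W = (1/2)*m*(v^2 - v0^2)
v^2 = 10^2 = 100
v0^2 = 3^2 = 9
v^2 - v0^2 = 100 - 9 = 91
W = (1/2)*2*91 = 91 J

91 J


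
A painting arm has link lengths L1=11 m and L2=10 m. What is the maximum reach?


Given: L1 = 11 m, L2 = 10 m
For a 2-link planar arm, max reach = L1 + L2 (fully extended)
Max reach = 11 + 10
Max reach = 21 m

21 m


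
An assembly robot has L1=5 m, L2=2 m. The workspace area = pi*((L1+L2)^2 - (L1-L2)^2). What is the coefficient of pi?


Given: L1 = 5, L2 = 2
(L1+L2)^2 = (7)^2 = 49
(L1-L2)^2 = (3)^2 = 9
Difference = 49 - 9 = 40
This equals 4*L1*L2 = 4*5*2 = 40
Workspace area = 40*pi

40


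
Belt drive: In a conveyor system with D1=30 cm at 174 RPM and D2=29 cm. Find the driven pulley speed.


Given: D1 = 30 cm, w1 = 174 RPM, D2 = 29 cm
Using D1*w1 = D2*w2
w2 = D1*w1 / D2
w2 = 30*174 / 29
w2 = 5220 / 29
w2 = 180 RPM

180 RPM


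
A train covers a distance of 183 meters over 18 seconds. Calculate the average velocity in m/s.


Given: distance d = 183 m, time t = 18 s
Using v = d / t
v = 183 / 18
v = 61/6 m/s

61/6 m/s


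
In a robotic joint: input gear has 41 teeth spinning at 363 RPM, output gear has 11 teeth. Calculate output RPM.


Given: N1 = 41 teeth, w1 = 363 RPM, N2 = 11 teeth
Using N1*w1 = N2*w2
w2 = N1*w1 / N2
w2 = 41*363 / 11
w2 = 14883 / 11
w2 = 1353 RPM

1353 RPM


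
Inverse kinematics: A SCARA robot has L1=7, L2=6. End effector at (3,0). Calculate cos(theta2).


Given: L1 = 7, L2 = 6, target (x, y) = (3, 0)
Using cos(theta2) = (x^2 + y^2 - L1^2 - L2^2) / (2*L1*L2)
x^2 + y^2 = 3^2 + 0 = 9
L1^2 + L2^2 = 49 + 36 = 85
Numerator = 9 - 85 = -76
Denominator = 2*7*6 = 84
cos(theta2) = -76/84 = -19/21

-19/21


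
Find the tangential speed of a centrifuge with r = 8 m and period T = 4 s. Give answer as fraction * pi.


Given: radius r = 8 m, period T = 4 s
Using v = 2*pi*r / T
v = 2*pi*8 / 4
v = 16*pi / 4
v = 4*pi m/s

4*pi m/s


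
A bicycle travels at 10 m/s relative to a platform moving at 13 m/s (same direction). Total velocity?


Given: object velocity = 10 m/s, platform velocity = 13 m/s (same direction)
Using classical velocity addition: v_total = v_object + v_platform
v_total = 10 + 13
v_total = 23 m/s

23 m/s


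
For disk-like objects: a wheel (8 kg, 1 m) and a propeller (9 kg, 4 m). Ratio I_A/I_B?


Given: M1=8 kg, R1=1 m, M2=9 kg, R2=4 m
For a disk: I = (1/2)*M*R^2, so I_A/I_B = (M1*R1^2)/(M2*R2^2)
M1*R1^2 = 8*1 = 8
M2*R2^2 = 9*16 = 144
I_A/I_B = 8/144 = 1/18

1/18


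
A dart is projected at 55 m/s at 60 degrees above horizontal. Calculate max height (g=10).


Given: v0 = 55 m/s, theta = 60 deg, g = 10 m/s^2
sin^2(60) = 3/4
Using H = v0^2 * sin^2(theta) / (2*g)
H = 55^2 * 3/4 / (2*10)
H = 3025 * 3/4 / 20
H = 9075/4 / 20
H = 1815/16 m

1815/16 m


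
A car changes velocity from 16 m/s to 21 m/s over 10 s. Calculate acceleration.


Given: initial velocity v0 = 16 m/s, final velocity v = 21 m/s, time t = 10 s
Using a = (v - v0) / t
a = (21 - 16) / 10
a = 5 / 10
a = 1/2 m/s^2

1/2 m/s^2


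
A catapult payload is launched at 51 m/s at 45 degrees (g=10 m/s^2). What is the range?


Given: v0 = 51 m/s, theta = 45 deg, g = 10 m/s^2
sin(2*45) = sin(90) = 1
Using R = v0^2 * sin(2*theta) / g
R = 51^2 * 1 / 10
R = 2601 / 10
R = 2601/10 m

2601/10 m


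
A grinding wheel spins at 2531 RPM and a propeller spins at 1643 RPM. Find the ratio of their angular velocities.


Given: RPM_A = 2531, RPM_B = 1643
omega = 2*pi*RPM/60, so omega_A/omega_B = RPM_A / RPM_B
omega_A/omega_B = 2531 / 1643
omega_A/omega_B = 2531/1643

2531/1643


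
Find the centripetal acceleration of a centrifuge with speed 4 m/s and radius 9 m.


Given: v = 4 m/s, r = 9 m
Using a_c = v^2 / r
a_c = 4^2 / 9
a_c = 16 / 9
a_c = 16/9 m/s^2

16/9 m/s^2


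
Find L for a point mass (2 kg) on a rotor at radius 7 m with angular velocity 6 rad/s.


Given: m = 2 kg, r = 7 m, omega = 6 rad/s
For a point mass: I = m*r^2
I = 2*7^2 = 2*49 = 98
L = I*omega = 98*6
L = 588 kg*m^2/s

588 kg*m^2/s


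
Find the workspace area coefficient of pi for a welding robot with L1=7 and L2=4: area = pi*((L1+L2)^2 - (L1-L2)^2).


Given: L1 = 7, L2 = 4
(L1+L2)^2 = (11)^2 = 121
(L1-L2)^2 = (3)^2 = 9
Difference = 121 - 9 = 112
This equals 4*L1*L2 = 4*7*4 = 112
Workspace area = 112*pi

112


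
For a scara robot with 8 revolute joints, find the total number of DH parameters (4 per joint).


Given: 8 joints, 4 DH parameters per joint (d, theta, a, alpha)
Total DH parameters = number_of_joints * 4
Total = 8 * 4
Total = 32

32


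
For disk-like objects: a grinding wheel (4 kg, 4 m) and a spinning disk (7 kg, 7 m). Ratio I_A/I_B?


Given: M1=4 kg, R1=4 m, M2=7 kg, R2=7 m
For a disk: I = (1/2)*M*R^2, so I_A/I_B = (M1*R1^2)/(M2*R2^2)
M1*R1^2 = 4*16 = 64
M2*R2^2 = 7*49 = 343
I_A/I_B = 64/343 = 64/343

64/343


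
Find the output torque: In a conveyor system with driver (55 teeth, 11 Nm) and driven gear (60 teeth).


Given: N1 = 55, N2 = 60, T1 = 11 Nm
Using T2/T1 = N2/N1
T2 = T1 * N2 / N1
T2 = 11 * 60 / 55
T2 = 660 / 55
T2 = 12 Nm

12 Nm


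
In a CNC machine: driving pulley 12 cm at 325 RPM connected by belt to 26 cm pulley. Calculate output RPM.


Given: D1 = 12 cm, w1 = 325 RPM, D2 = 26 cm
Using D1*w1 = D2*w2
w2 = D1*w1 / D2
w2 = 12*325 / 26
w2 = 3900 / 26
w2 = 150 RPM

150 RPM


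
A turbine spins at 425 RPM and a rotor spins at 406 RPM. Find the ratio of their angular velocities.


Given: RPM_A = 425, RPM_B = 406
omega = 2*pi*RPM/60, so omega_A/omega_B = RPM_A / RPM_B
omega_A/omega_B = 425 / 406
omega_A/omega_B = 425/406

425/406


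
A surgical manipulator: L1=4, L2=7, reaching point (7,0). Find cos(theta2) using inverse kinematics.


Given: L1 = 4, L2 = 7, target (x, y) = (7, 0)
Using cos(theta2) = (x^2 + y^2 - L1^2 - L2^2) / (2*L1*L2)
x^2 + y^2 = 7^2 + 0 = 49
L1^2 + L2^2 = 16 + 49 = 65
Numerator = 49 - 65 = -16
Denominator = 2*4*7 = 56
cos(theta2) = -16/56 = -2/7

-2/7


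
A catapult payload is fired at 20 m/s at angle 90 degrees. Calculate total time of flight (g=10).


Given: v0 = 20 m/s, theta = 90 deg, g = 10 m/s^2
sin(90) = 1
Using T = 2*v0*sin(theta) / g
T = 2*20*1 / 10
T = 40 / 10
T = 4 s

4 s


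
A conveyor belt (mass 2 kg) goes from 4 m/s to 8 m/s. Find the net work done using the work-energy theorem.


Given: m = 2 kg, v0 = 4 m/s, v = 8 m/s
Using W = (1/2)*m*(v^2 - v0^2)
v^2 = 8^2 = 64
v0^2 = 4^2 = 16
v^2 - v0^2 = 64 - 16 = 48
W = (1/2)*2*48 = 48 J

48 J


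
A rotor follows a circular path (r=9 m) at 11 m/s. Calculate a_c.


Given: v = 11 m/s, r = 9 m
Using a_c = v^2 / r
a_c = 11^2 / 9
a_c = 121 / 9
a_c = 121/9 m/s^2

121/9 m/s^2


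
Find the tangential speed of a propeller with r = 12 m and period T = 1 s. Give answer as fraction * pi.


Given: radius r = 12 m, period T = 1 s
Using v = 2*pi*r / T
v = 2*pi*12 / 1
v = 24*pi / 1
v = 24*pi m/s

24*pi m/s


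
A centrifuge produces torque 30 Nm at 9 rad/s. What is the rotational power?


Given: tau = 30 Nm, omega = 9 rad/s
Using P = tau * omega
P = 30 * 9
P = 270 W

270 W


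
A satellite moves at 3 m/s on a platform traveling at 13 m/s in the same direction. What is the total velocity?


Given: object velocity = 3 m/s, platform velocity = 13 m/s (same direction)
Using classical velocity addition: v_total = v_object + v_platform
v_total = 3 + 13
v_total = 16 m/s

16 m/s


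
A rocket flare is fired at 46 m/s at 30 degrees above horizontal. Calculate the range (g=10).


Given: v0 = 46 m/s, theta = 30 deg, g = 10 m/s^2
sin(2*30) = sin(60) = sqrt(3)/2
Using R = v0^2 * sin(2*theta) / g
R = 46^2 * (sqrt(3)/2) / 10
R = 2116 * sqrt(3) / 20
R = 529/5*sqrt(3) m

529/5*sqrt(3) m


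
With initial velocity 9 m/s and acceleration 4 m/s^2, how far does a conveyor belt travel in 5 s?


Given: v0 = 9 m/s, a = 4 m/s^2, t = 5 s
Using s = v0*t + (1/2)*a*t^2
s = 9*5 + (1/2)*4*5^2
s = 45 + (1/2)*100
s = 45 + 50
s = 95

95 m


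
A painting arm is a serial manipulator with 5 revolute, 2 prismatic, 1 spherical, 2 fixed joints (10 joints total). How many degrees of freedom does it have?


Given: serial robot with 5 revolute, 2 prismatic, 1 spherical, 2 fixed joints
DOF contribution per joint type: revolute=1, prismatic=1, spherical=3, fixed=0
DOF = 5*1 + 2*1 + 1*3 + 2*0
DOF = 10

10


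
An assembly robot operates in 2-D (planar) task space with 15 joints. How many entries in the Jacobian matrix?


Given: task space dimension = 2, joints = 15
Jacobian is a 2 x 15 matrix
Total entries = rows * columns
Total = 2 * 15
Total = 30

30


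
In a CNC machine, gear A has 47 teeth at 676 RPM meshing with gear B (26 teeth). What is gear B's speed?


Given: N1 = 47 teeth, w1 = 676 RPM, N2 = 26 teeth
Using N1*w1 = N2*w2
w2 = N1*w1 / N2
w2 = 47*676 / 26
w2 = 31772 / 26
w2 = 1222 RPM

1222 RPM


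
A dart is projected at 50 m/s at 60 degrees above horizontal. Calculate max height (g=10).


Given: v0 = 50 m/s, theta = 60 deg, g = 10 m/s^2
sin^2(60) = 3/4
Using H = v0^2 * sin^2(theta) / (2*g)
H = 50^2 * 3/4 / (2*10)
H = 2500 * 3/4 / 20
H = 1875 / 20
H = 375/4 m

375/4 m


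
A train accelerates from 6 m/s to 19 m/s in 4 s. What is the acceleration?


Given: initial velocity v0 = 6 m/s, final velocity v = 19 m/s, time t = 4 s
Using a = (v - v0) / t
a = (19 - 6) / 4
a = 13 / 4
a = 13/4 m/s^2

13/4 m/s^2


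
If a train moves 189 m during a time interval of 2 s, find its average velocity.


Given: distance d = 189 m, time t = 2 s
Using v = d / t
v = 189 / 2
v = 189/2 m/s

189/2 m/s


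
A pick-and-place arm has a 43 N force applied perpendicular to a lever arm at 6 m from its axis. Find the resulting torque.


Given: F = 43 N, r = 6 m, angle = 90 deg (perpendicular)
Using tau = F * r * sin(90)
sin(90) = 1
tau = 43 * 6 * 1
tau = 258 Nm

258 Nm


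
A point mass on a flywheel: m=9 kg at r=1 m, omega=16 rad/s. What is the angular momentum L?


Given: m = 9 kg, r = 1 m, omega = 16 rad/s
For a point mass: I = m*r^2
I = 9*1^2 = 9*1 = 9
L = I*omega = 9*16
L = 144 kg*m^2/s

144 kg*m^2/s


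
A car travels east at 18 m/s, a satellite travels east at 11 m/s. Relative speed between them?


Given: v_A = 18 m/s east, v_B = 11 m/s east
Both move in the same direction; relative speed = |v_A - v_B|
|18 - 11| = |7|
= 7 m/s

7 m/s


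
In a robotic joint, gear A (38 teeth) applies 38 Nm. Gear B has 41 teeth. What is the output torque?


Given: N1 = 38, N2 = 41, T1 = 38 Nm
Using T2/T1 = N2/N1
T2 = T1 * N2 / N1
T2 = 38 * 41 / 38
T2 = 1558 / 38
T2 = 41 Nm

41 Nm


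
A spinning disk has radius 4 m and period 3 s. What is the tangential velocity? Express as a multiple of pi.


Given: radius r = 4 m, period T = 3 s
Using v = 2*pi*r / T
v = 2*pi*4 / 3
v = 8*pi / 3
v = 8/3*pi m/s

8/3*pi m/s


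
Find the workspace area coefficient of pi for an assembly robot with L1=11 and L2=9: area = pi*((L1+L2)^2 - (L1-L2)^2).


Given: L1 = 11, L2 = 9
(L1+L2)^2 = (20)^2 = 400
(L1-L2)^2 = (2)^2 = 4
Difference = 400 - 4 = 396
This equals 4*L1*L2 = 4*11*9 = 396
Workspace area = 396*pi

396


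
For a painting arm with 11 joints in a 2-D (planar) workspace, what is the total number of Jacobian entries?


Given: task space dimension = 2, joints = 11
Jacobian is a 2 x 11 matrix
Total entries = rows * columns
Total = 2 * 11
Total = 22

22


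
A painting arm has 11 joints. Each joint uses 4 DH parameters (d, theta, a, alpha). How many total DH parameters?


Given: 11 joints, 4 DH parameters per joint (d, theta, a, alpha)
Total DH parameters = number_of_joints * 4
Total = 11 * 4
Total = 44

44


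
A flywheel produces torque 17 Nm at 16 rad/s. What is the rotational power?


Given: tau = 17 Nm, omega = 16 rad/s
Using P = tau * omega
P = 17 * 16
P = 272 W

272 W


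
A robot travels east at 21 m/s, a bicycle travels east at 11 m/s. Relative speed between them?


Given: v_A = 21 m/s east, v_B = 11 m/s east
Both move in the same direction; relative speed = |v_A - v_B|
|21 - 11| = |10|
= 10 m/s

10 m/s


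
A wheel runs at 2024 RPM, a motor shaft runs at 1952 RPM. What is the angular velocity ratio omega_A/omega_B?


Given: RPM_A = 2024, RPM_B = 1952
omega = 2*pi*RPM/60, so omega_A/omega_B = RPM_A / RPM_B
omega_A/omega_B = 2024 / 1952
omega_A/omega_B = 253/244

253/244


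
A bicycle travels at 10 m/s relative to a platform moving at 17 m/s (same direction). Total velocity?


Given: object velocity = 10 m/s, platform velocity = 17 m/s (same direction)
Using classical velocity addition: v_total = v_object + v_platform
v_total = 10 + 17
v_total = 27 m/s

27 m/s


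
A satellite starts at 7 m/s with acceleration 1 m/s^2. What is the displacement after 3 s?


Given: v0 = 7 m/s, a = 1 m/s^2, t = 3 s
Using s = v0*t + (1/2)*a*t^2
s = 7*3 + (1/2)*1*3^2
s = 21 + (1/2)*9
s = 21 + 9/2
s = 51/2

51/2 m


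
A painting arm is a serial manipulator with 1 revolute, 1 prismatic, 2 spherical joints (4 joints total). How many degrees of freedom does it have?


Given: serial robot with 1 revolute, 1 prismatic, 2 spherical joints
DOF contribution per joint type: revolute=1, prismatic=1, spherical=3, fixed=0
DOF = 1*1 + 1*1 + 2*3
DOF = 8

8


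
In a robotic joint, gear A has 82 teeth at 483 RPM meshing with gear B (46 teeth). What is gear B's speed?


Given: N1 = 82 teeth, w1 = 483 RPM, N2 = 46 teeth
Using N1*w1 = N2*w2
w2 = N1*w1 / N2
w2 = 82*483 / 46
w2 = 39606 / 46
w2 = 861 RPM

861 RPM


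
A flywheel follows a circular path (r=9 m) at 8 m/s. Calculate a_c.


Given: v = 8 m/s, r = 9 m
Using a_c = v^2 / r
a_c = 8^2 / 9
a_c = 64 / 9
a_c = 64/9 m/s^2

64/9 m/s^2


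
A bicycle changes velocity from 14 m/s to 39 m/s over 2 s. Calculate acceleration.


Given: initial velocity v0 = 14 m/s, final velocity v = 39 m/s, time t = 2 s
Using a = (v - v0) / t
a = (39 - 14) / 2
a = 25 / 2
a = 25/2 m/s^2

25/2 m/s^2


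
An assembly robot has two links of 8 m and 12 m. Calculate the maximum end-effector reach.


Given: L1 = 8 m, L2 = 12 m
For a 2-link planar arm, max reach = L1 + L2 (fully extended)
Max reach = 8 + 12
Max reach = 20 m

20 m


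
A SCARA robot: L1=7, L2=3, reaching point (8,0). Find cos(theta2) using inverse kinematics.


Given: L1 = 7, L2 = 3, target (x, y) = (8, 0)
Using cos(theta2) = (x^2 + y^2 - L1^2 - L2^2) / (2*L1*L2)
x^2 + y^2 = 8^2 + 0 = 64
L1^2 + L2^2 = 49 + 9 = 58
Numerator = 64 - 58 = 6
Denominator = 2*7*3 = 42
cos(theta2) = 6/42 = 1/7

1/7


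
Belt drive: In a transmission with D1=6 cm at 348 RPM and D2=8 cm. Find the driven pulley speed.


Given: D1 = 6 cm, w1 = 348 RPM, D2 = 8 cm
Using D1*w1 = D2*w2
w2 = D1*w1 / D2
w2 = 6*348 / 8
w2 = 2088 / 8
w2 = 261 RPM

261 RPM


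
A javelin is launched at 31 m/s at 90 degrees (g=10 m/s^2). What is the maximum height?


Given: v0 = 31 m/s, theta = 90 deg, g = 10 m/s^2
sin^2(90) = 1
Using H = v0^2 * sin^2(theta) / (2*g)
H = 31^2 * 1 / (2*10)
H = 961 * 1 / 20
H = 961 / 20
H = 961/20 m

961/20 m


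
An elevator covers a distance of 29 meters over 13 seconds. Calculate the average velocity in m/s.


Given: distance d = 29 m, time t = 13 s
Using v = d / t
v = 29 / 13
v = 29/13 m/s

29/13 m/s


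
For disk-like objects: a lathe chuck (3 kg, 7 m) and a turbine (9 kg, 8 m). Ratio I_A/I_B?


Given: M1=3 kg, R1=7 m, M2=9 kg, R2=8 m
For a disk: I = (1/2)*M*R^2, so I_A/I_B = (M1*R1^2)/(M2*R2^2)
M1*R1^2 = 3*49 = 147
M2*R2^2 = 9*64 = 576
I_A/I_B = 147/576 = 49/192

49/192


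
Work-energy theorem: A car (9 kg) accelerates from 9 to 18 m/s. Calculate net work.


Given: m = 9 kg, v0 = 9 m/s, v = 18 m/s
Using W = (1/2)*m*(v^2 - v0^2)
v^2 = 18^2 = 324
v0^2 = 9^2 = 81
v^2 - v0^2 = 324 - 81 = 243
W = (1/2)*9*243 = 2187/2 J

2187/2 J


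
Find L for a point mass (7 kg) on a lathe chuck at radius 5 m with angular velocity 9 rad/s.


Given: m = 7 kg, r = 5 m, omega = 9 rad/s
For a point mass: I = m*r^2
I = 7*5^2 = 7*25 = 175
L = I*omega = 175*9
L = 1575 kg*m^2/s

1575 kg*m^2/s


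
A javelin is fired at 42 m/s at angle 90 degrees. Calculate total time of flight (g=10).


Given: v0 = 42 m/s, theta = 90 deg, g = 10 m/s^2
sin(90) = 1
Using T = 2*v0*sin(theta) / g
T = 2*42*1 / 10
T = 84 / 10
T = 42/5 s

42/5 s


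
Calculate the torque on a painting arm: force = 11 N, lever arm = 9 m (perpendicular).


Given: F = 11 N, r = 9 m, angle = 90 deg (perpendicular)
Using tau = F * r * sin(90)
sin(90) = 1
tau = 11 * 9 * 1
tau = 99 Nm

99 Nm


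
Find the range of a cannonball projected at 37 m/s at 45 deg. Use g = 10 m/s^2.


Given: v0 = 37 m/s, theta = 45 deg, g = 10 m/s^2
sin(2*45) = sin(90) = 1
Using R = v0^2 * sin(2*theta) / g
R = 37^2 * 1 / 10
R = 1369 / 10
R = 1369/10 m

1369/10 m


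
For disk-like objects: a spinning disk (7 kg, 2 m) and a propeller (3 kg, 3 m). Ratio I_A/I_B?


Given: M1=7 kg, R1=2 m, M2=3 kg, R2=3 m
For a disk: I = (1/2)*M*R^2, so I_A/I_B = (M1*R1^2)/(M2*R2^2)
M1*R1^2 = 7*4 = 28
M2*R2^2 = 3*9 = 27
I_A/I_B = 28/27 = 28/27

28/27


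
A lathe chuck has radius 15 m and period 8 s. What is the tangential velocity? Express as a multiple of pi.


Given: radius r = 15 m, period T = 8 s
Using v = 2*pi*r / T
v = 2*pi*15 / 8
v = 30*pi / 8
v = 15/4*pi m/s

15/4*pi m/s


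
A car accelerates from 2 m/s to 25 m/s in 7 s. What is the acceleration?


Given: initial velocity v0 = 2 m/s, final velocity v = 25 m/s, time t = 7 s
Using a = (v - v0) / t
a = (25 - 2) / 7
a = 23 / 7
a = 23/7 m/s^2

23/7 m/s^2


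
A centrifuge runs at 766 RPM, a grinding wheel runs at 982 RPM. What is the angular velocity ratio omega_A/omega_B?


Given: RPM_A = 766, RPM_B = 982
omega = 2*pi*RPM/60, so omega_A/omega_B = RPM_A / RPM_B
omega_A/omega_B = 766 / 982
omega_A/omega_B = 383/491

383/491


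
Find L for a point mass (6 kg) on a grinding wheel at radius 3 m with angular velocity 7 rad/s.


Given: m = 6 kg, r = 3 m, omega = 7 rad/s
For a point mass: I = m*r^2
I = 6*3^2 = 6*9 = 54
L = I*omega = 54*7
L = 378 kg*m^2/s

378 kg*m^2/s


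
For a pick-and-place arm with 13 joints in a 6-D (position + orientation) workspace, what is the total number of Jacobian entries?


Given: task space dimension = 6, joints = 13
Jacobian is a 6 x 13 matrix
Total entries = rows * columns
Total = 6 * 13
Total = 78

78


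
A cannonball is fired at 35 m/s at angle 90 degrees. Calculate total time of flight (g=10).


Given: v0 = 35 m/s, theta = 90 deg, g = 10 m/s^2
sin(90) = 1
Using T = 2*v0*sin(theta) / g
T = 2*35*1 / 10
T = 70 / 10
T = 7 s

7 s


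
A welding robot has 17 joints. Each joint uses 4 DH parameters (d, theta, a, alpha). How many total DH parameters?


Given: 17 joints, 4 DH parameters per joint (d, theta, a, alpha)
Total DH parameters = number_of_joints * 4
Total = 17 * 4
Total = 68

68


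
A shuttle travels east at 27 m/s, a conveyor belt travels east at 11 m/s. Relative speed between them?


Given: v_A = 27 m/s east, v_B = 11 m/s east
Both move in the same direction; relative speed = |v_A - v_B|
|27 - 11| = |16|
= 16 m/s

16 m/s


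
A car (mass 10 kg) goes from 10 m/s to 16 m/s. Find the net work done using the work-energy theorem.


Given: m = 10 kg, v0 = 10 m/s, v = 16 m/s
Using W = (1/2)*m*(v^2 - v0^2)
v^2 = 16^2 = 256
v0^2 = 10^2 = 100
v^2 - v0^2 = 256 - 100 = 156
W = (1/2)*10*156 = 780 J

780 J


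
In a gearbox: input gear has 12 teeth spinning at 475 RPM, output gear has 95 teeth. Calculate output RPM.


Given: N1 = 12 teeth, w1 = 475 RPM, N2 = 95 teeth
Using N1*w1 = N2*w2
w2 = N1*w1 / N2
w2 = 12*475 / 95
w2 = 5700 / 95
w2 = 60 RPM

60 RPM


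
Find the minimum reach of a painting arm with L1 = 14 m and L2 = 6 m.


Given: L1 = 14 m, L2 = 6 m
For a 2-link planar arm, min reach = |L1 - L2| (second link folded back)
Min reach = |14 - 6|
Min reach = 8 m

8 m


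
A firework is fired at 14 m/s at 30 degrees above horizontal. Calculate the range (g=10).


Given: v0 = 14 m/s, theta = 30 deg, g = 10 m/s^2
sin(2*30) = sin(60) = sqrt(3)/2
Using R = v0^2 * sin(2*theta) / g
R = 14^2 * (sqrt(3)/2) / 10
R = 196 * sqrt(3) / 20
R = 49/5*sqrt(3) m

49/5*sqrt(3) m


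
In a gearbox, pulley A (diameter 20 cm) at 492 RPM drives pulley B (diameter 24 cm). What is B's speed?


Given: D1 = 20 cm, w1 = 492 RPM, D2 = 24 cm
Using D1*w1 = D2*w2
w2 = D1*w1 / D2
w2 = 20*492 / 24
w2 = 9840 / 24
w2 = 410 RPM

410 RPM


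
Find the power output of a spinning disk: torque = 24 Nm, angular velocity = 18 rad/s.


Given: tau = 24 Nm, omega = 18 rad/s
Using P = tau * omega
P = 24 * 18
P = 432 W

432 W


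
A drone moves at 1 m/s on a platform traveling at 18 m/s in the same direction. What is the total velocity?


Given: object velocity = 1 m/s, platform velocity = 18 m/s (same direction)
Using classical velocity addition: v_total = v_object + v_platform
v_total = 1 + 18
v_total = 19 m/s

19 m/s


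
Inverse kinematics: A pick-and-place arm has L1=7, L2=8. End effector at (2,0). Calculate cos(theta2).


Given: L1 = 7, L2 = 8, target (x, y) = (2, 0)
Using cos(theta2) = (x^2 + y^2 - L1^2 - L2^2) / (2*L1*L2)
x^2 + y^2 = 2^2 + 0 = 4
L1^2 + L2^2 = 49 + 64 = 113
Numerator = 4 - 113 = -109
Denominator = 2*7*8 = 112
cos(theta2) = -109/112 = -109/112

-109/112


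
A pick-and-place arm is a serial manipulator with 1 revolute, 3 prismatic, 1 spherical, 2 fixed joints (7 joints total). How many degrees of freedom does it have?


Given: serial robot with 1 revolute, 3 prismatic, 1 spherical, 2 fixed joints
DOF contribution per joint type: revolute=1, prismatic=1, spherical=3, fixed=0
DOF = 1*1 + 3*1 + 1*3 + 2*0
DOF = 7

7


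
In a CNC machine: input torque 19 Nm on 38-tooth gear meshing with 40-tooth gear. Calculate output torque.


Given: N1 = 38, N2 = 40, T1 = 19 Nm
Using T2/T1 = N2/N1
T2 = T1 * N2 / N1
T2 = 19 * 40 / 38
T2 = 760 / 38
T2 = 20 Nm

20 Nm


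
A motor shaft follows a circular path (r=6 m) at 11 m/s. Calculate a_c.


Given: v = 11 m/s, r = 6 m
Using a_c = v^2 / r
a_c = 11^2 / 6
a_c = 121 / 6
a_c = 121/6 m/s^2

121/6 m/s^2


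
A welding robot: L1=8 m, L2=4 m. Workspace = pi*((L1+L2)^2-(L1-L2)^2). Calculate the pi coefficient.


Given: L1 = 8, L2 = 4
(L1+L2)^2 = (12)^2 = 144
(L1-L2)^2 = (4)^2 = 16
Difference = 144 - 16 = 128
This equals 4*L1*L2 = 4*8*4 = 128
Workspace area = 128*pi

128


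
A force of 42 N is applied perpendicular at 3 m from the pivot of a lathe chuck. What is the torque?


Given: F = 42 N, r = 3 m, angle = 90 deg (perpendicular)
Using tau = F * r * sin(90)
sin(90) = 1
tau = 42 * 3 * 1
tau = 126 Nm

126 Nm


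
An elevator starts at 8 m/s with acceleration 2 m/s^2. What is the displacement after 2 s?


Given: v0 = 8 m/s, a = 2 m/s^2, t = 2 s
Using s = v0*t + (1/2)*a*t^2
s = 8*2 + (1/2)*2*2^2
s = 16 + (1/2)*8
s = 16 + 4
s = 20

20 m


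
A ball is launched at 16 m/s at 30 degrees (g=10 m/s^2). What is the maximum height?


Given: v0 = 16 m/s, theta = 30 deg, g = 10 m/s^2
sin^2(30) = 1/4
Using H = v0^2 * sin^2(theta) / (2*g)
H = 16^2 * 1/4 / (2*10)
H = 256 * 1/4 / 20
H = 64 / 20
H = 16/5 m

16/5 m


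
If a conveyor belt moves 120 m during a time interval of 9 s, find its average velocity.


Given: distance d = 120 m, time t = 9 s
Using v = d / t
v = 120 / 9
v = 40/3 m/s

40/3 m/s
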